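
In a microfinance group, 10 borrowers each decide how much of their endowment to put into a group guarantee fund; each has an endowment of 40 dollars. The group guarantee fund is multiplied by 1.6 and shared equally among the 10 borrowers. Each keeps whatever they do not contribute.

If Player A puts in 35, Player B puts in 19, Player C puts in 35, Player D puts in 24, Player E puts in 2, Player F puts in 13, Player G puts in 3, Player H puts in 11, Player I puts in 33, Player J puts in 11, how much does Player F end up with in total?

56.76 dollars

Total contributed: 35 + 19 + 35 + 24 + 2 + 13 + 3 + 11 + 33 + 11 = 186.
Each receives 1.6 × 186 / 10 = 29.76 from the group guarantee fund.
Player F keeps 40 − 13 = 27, so Player F's payoff is 27 + 29.76 = 56.76.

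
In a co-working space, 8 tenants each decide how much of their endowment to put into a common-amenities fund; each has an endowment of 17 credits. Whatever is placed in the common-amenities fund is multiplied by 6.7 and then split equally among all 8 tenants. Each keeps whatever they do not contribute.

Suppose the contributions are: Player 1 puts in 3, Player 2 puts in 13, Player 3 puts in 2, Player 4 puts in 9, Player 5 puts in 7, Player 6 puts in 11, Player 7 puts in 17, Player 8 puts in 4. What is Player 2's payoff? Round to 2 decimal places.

Total contributed: 3 + 13 + 2 + 9 + 7 + 11 + 17 + 4 = 66.
Each receives 6.7 × 66 / 8 = 55.28 from the common-amenities fund.
Player 2 keeps 17 − 13 = 4, so Player 2's payoff is 4 + 55.28 = 59.28.

59.28 credits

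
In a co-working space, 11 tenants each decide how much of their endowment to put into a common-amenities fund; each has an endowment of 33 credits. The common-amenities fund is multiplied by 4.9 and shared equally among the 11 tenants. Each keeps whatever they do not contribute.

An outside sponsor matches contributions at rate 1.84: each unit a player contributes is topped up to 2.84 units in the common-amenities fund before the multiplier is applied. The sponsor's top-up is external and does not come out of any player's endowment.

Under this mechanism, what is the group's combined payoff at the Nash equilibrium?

5051.51 credits

The effective private return per unit is now 4.9 × 2.84 / 11 = 1.2651 > 1, so every player's dominant strategy flips to full contribution.
So the Nash equilibrium is full contribution by all 11; the group earns 4.9 × 2.84 × 363 = 5051.51.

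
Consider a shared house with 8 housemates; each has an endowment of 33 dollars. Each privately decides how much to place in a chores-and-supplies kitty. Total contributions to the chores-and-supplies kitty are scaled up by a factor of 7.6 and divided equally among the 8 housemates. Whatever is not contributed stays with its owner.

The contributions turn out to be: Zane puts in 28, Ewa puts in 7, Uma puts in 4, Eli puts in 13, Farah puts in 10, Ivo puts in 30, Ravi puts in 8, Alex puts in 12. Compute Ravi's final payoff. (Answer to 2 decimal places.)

Total contributed: 28 + 7 + 4 + 13 + 10 + 30 + 8 + 12 = 112.
Each receives 7.6 × 112 / 8 = 106.40 from the chores-and-supplies kitty.
Ravi keeps 33 − 8 = 25, so Ravi's payoff is 25 + 106.40 = 131.40.

131.40 dollars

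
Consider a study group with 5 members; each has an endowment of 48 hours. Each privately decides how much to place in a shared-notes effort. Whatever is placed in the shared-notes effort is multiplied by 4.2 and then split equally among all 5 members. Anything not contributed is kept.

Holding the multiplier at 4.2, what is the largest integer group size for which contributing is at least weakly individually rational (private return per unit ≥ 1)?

4

Private return per unit is 4.2/(group size), which is ≥ 1 whenever the group size is ≤ 4.2.
The largest such integer is 4.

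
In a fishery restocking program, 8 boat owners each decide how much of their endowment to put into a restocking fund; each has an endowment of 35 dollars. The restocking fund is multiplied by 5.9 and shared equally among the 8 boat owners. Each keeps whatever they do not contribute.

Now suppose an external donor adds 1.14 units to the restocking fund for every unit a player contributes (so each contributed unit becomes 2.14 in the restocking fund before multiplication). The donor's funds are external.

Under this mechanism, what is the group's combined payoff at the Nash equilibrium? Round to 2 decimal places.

3535.28 dollars

Under the mechanism each unit contributed yields 5.9 × 2.14 / 8 = 1.5783 back to its contributor per unit of net cost, which exceeds 1, making full contribution the dominant choice for everyone.
At the Nash equilibrium everyone contributes 35. Group total payoff = 5.9 × 2.14 × 280 = 3535.28.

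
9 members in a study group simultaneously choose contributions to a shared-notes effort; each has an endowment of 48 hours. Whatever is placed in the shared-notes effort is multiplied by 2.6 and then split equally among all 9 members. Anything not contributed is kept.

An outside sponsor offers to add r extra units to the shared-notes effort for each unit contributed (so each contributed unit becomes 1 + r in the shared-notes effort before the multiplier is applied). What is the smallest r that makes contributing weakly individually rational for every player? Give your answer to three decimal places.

2.462

With matching at rate r, one contributed unit becomes (1 + r) in the shared-notes effort and returns 2.6 × (1 + r) / 9 to the contributor.
Setting this equal to 1: 1 + r = 9/2.6 = 3.4615.
So the minimum matching rate is r = 3.4615 − 1 = 2.462.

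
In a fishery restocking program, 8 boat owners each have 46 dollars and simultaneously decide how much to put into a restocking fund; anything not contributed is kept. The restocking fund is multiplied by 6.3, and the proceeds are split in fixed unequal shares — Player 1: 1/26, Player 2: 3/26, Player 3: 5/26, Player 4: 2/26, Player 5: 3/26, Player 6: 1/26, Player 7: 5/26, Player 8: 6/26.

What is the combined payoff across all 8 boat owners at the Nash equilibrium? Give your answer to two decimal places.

1099.40 dollars

Each unit j contributes comes back to j as 6.3 × (j's share), so j prefers to contribute only if that share exceeds 1/6.3 = 0.1587; otherwise keeping the unit dominates.
Player 3, Player 7 and Player 8 are above the threshold, contributing 46 each; the remaining 5 contribute 0. Total contributed: 138.
The restocking fund pays out 6.3 × 138 = 869.40 in total (split across the unequal shares, but the aggregate is all that matters for the group sum).
The 5 free-riders keep 46 each, adding 230. Group total = 230 + 869.40 = 1099.40.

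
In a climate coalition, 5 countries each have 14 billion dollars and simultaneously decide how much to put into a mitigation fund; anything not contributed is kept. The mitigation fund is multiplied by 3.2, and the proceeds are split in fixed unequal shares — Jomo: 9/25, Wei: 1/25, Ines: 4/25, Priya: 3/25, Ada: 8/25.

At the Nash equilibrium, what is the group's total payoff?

131.60 billion dollars

For player j, contributing a unit is worthwhile iff 3.2 × (j's share) ≥ 1, i.e. iff j's share is at least 0.3125.
Jomo and Ada are above the threshold, contributing 14 each; the remaining 3 contribute 0. Total contributed: 28.
The mitigation fund pays out 3.2 × 28 = 89.60 in total (split across the unequal shares, but the aggregate is all that matters for the group sum).
The 3 free-riders keep 14 each, adding 42. Group total = 42 + 89.60 = 131.60.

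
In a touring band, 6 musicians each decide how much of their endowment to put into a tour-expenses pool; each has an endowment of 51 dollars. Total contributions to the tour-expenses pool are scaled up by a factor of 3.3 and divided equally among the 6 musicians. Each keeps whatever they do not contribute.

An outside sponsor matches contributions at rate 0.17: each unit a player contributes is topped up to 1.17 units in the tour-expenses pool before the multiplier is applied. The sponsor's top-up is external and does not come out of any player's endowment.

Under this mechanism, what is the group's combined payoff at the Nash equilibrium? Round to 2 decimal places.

The effective private return is 3.3 × 1.17 / 6 = 0.6435, which is still under 1, so the mechanism doesn't change anyone's dominant strategy: zero contribution.
Everyone keeps their endowment and the group total is 6 × 51 = 306.

306.00 dollars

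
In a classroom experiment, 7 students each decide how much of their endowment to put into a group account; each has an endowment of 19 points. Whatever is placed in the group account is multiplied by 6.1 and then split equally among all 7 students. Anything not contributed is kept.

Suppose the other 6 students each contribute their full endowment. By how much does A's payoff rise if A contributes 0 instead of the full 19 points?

2.44 points

Switching from a contribution of 19 to 0 lets A keep an extra 19 points, but lowers the group account by 19, which costs A their own share of that drop: 6.1/7 × 19 = 16.56.
Net gain = 19 − 16.56 = 2.44. The private return per contributed unit (0.8714) is below 1, so free-riding is indeed the best response regardless of what the others do.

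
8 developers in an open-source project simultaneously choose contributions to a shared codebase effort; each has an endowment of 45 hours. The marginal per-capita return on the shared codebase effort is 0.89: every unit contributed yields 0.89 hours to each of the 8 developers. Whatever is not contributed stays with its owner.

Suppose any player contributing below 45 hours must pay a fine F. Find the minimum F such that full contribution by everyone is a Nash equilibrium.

4.95 hours

Given the others contribute fully, the best deviation is to contribute 0 (any partial contribution still incurs the fine and gives up units whose private return 0.89 is below 1).
Deviating from 45 to 0 saves 45 hours but forfeits the deviator's share of the drop in the shared codebase effort: 0.89 × 45 = 40.05.
So the deviation gain is 45 − 40.05 = 4.95, and the fine must be at least 4.95 hours to wipe it out.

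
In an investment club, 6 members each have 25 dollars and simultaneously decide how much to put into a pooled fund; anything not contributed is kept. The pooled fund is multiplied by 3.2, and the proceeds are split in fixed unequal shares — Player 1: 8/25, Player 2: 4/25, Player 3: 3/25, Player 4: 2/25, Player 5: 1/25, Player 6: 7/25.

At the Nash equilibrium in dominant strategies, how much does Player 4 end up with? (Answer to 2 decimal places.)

31.40 dollars

Each unit j contributes comes back to j as 3.2 × (j's share), so j prefers to contribute only if that share exceeds 1/3.2 = 0.3125; otherwise keeping the unit dominates.
The only share above 0.3125 is Player 1's 8/25, contributing 25; the remaining 5 contribute 0. Total contributed: 25.
Player 4 keeps 25 and receives 3.2 × 25 × 2/25 = 6.40 from the pooled fund, for a payoff of 31.40.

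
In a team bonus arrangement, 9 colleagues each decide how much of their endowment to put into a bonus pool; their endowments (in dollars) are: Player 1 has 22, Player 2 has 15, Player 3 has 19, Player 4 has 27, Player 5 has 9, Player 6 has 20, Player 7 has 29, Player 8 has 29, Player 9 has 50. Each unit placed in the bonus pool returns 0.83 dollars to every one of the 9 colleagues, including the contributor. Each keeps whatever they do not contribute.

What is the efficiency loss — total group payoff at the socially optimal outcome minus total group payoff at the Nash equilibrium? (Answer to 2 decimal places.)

The private return per contributed unit is 0.83 < 1 for everyone, so the Nash equilibrium is zero contribution and the group total is Σ E_j = 22 + 15 + 19 + 27 + 9 + 20 + 29 + 29 + 50 = 220.
Each contributed unit returns 7.470 to the group, so the social optimum is full contribution by everyone: group total = 7.470 × 220 = 1643.40.
Efficiency loss = (7.470 − 1) × 220 = 1423.40.

1423.40 dollars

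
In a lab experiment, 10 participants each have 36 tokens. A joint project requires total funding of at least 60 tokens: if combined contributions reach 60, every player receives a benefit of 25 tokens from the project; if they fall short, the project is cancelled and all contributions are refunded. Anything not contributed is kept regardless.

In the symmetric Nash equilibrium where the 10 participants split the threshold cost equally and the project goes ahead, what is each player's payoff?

Equal share of the threshold: 60/10 = 6.
At this profile no one gains by cutting their contribution: any cut drops the total below 60, the project is cancelled, contributions are refunded, and the deviator ends with 36, which is less than 36 − 6 + 25 = 55. Contributing more than 6 just wastes the excess. So contributing exactly 6 is a best response.
Each player's payoff: 36 − 6 + 25 = 55.

55 tokens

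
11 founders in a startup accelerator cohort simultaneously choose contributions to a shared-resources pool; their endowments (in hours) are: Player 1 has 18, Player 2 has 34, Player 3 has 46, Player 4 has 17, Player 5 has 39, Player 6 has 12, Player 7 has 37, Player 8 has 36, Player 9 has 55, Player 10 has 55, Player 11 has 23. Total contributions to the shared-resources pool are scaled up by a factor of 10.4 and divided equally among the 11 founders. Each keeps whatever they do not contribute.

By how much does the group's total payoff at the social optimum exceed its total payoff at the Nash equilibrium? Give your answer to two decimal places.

The private return per contributed unit is 10.4/11 = 0.9455 < 1 for every player regardless of endowment, so the Nash equilibrium is zero contribution and the group total is Σ E_j = 18 + 34 + 46 + 17 + 39 + 12 + 37 + 36 + 55 + 55 + 23 = 372.
Each contributed unit returns 10.400 to the group, so the social optimum is full contribution by everyone: group total = 10.400 × 372 = 3868.80.
Efficiency loss = (10.400 − 1) × 372 = 3496.80.

3496.80 hours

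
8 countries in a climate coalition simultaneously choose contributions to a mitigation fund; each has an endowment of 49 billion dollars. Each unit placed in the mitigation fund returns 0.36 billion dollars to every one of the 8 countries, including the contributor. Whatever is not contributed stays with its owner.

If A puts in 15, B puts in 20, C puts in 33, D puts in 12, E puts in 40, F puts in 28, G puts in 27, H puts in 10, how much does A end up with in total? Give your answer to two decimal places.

100.60 billion dollars

Total contributed: 15 + 20 + 33 + 12 + 40 + 28 + 27 + 10 = 185.
Each receives 0.36 × 185 = 66.60 from the mitigation fund.
A keeps 49 − 15 = 34, so A's payoff is 34 + 66.60 = 100.60.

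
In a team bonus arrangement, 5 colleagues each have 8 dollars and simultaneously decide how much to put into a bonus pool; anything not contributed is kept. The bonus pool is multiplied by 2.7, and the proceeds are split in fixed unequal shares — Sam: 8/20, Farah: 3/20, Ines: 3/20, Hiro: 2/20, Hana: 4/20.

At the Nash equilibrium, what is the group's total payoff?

53.60 dollars

A player with share s gets back 2.7·s per unit contributed, so full contribution is dominant for anyone with s > 1/2.7 = 0.3704 and zero contribution is dominant for anyone below.
Sam alone (share 8/20) is above the threshold, contributing 8; the remaining 4 contribute 0. Total contributed: 8.
The bonus pool pays out 2.7 × 8 = 21.60 in total (split across the unequal shares, but the aggregate is all that matters for the group sum).
The 4 free-riders keep 8 each, adding 32. Group total = 32 + 21.60 = 53.60.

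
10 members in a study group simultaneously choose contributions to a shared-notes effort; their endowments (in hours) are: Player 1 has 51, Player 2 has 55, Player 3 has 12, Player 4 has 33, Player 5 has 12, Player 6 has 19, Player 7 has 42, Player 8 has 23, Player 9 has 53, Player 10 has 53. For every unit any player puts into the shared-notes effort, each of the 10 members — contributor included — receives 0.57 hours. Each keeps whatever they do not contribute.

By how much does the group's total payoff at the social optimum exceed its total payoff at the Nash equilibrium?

1659.10 hours

The private return per contributed unit is 0.57 < 1 for everyone, so the Nash equilibrium is zero contribution and the group total is Σ E_j = 51 + 55 + 12 + 33 + 12 + 19 + 42 + 23 + 53 + 53 = 353.
Each contributed unit returns 5.700 to the group, so the social optimum is full contribution by everyone: group total = 5.700 × 353 = 2012.10.
Efficiency loss = (5.700 − 1) × 353 = 1659.10.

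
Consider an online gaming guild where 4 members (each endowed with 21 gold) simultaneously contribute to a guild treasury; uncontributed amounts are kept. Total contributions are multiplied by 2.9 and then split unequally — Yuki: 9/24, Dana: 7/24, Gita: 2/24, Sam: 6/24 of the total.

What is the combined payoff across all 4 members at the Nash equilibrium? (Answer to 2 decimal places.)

For player j, contributing a unit is worthwhile iff 2.9 × (j's share) ≥ 1, i.e. iff j's share is at least 0.3448.
Only Yuki (9/24) clears that bar, contributing 21; the remaining 3 contribute 0. Total contributed: 21.
The guild treasury pays out 2.9 × 21 = 60.90 in total (split across the unequal shares, but the aggregate is all that matters for the group sum).
The 3 free-riders keep 21 each, adding 63. Group total = 63 + 60.90 = 123.90.

123.90 gold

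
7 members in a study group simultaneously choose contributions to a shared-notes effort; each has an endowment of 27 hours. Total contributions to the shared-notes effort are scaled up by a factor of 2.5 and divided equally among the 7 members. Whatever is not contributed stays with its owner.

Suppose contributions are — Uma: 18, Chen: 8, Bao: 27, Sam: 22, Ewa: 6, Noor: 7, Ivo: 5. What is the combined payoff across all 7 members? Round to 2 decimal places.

Total contributed: 18 + 8 + 27 + 22 + 6 + 7 + 5 = 93; total kept: 7 × 27 − 93 = 96.
The shared-notes effort pays out 2.5 × 93 = 232.50 in aggregate.
Group total = 96 + 232.50 = 328.50.

328.50 hours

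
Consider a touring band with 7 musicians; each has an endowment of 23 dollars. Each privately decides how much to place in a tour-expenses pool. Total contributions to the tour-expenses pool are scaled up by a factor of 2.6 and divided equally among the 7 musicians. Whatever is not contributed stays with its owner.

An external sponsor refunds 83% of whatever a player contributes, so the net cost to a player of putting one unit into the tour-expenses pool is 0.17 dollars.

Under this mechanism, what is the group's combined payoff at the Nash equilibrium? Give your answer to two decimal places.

552.23 dollars

With the mechanism, a contributed unit returns (2.6/7) / 0.17 = 2.1849 per unit of net cost to the contributor — now above 1 — so contributing fully is weakly dominant for every player.
At the Nash equilibrium everyone contributes 23. Group total payoff = 7 × (23 × 0.83 + 2.6 × 23) = 552.23.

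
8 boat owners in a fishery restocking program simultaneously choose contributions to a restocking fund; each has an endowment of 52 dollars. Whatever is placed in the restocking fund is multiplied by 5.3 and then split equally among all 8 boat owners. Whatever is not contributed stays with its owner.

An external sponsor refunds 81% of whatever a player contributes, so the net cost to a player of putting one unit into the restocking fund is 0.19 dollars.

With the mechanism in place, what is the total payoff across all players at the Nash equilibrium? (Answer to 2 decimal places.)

2541.76 dollars

With the mechanism, a contributed unit returns (5.3/8) / 0.19 = 3.4868 per unit of net cost to the contributor — now above 1 — so contributing fully is weakly dominant for every player.
So the Nash equilibrium is full contribution by all 8; the group earns 8 × (52 × 0.81 + 5.3 × 52) = 2541.76.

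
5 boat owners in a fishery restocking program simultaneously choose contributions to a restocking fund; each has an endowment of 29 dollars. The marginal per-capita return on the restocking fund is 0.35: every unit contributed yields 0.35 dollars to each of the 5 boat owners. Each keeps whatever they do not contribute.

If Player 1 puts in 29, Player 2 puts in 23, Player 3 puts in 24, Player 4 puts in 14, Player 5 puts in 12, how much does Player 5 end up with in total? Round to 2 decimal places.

Total contributed: 29 + 23 + 24 + 14 + 12 = 102.
Each receives 0.35 × 102 = 35.70 from the restocking fund.
Player 5 keeps 29 − 12 = 17, so Player 5's payoff is 17 + 35.70 = 52.70.

52.70 dollars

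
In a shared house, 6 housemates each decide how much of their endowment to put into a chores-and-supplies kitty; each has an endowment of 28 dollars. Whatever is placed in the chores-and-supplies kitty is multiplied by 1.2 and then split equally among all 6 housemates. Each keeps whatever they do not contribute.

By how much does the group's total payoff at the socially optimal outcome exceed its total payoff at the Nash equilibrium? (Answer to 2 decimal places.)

33.60 dollars

Each contributed unit returns 1.2/6 = 0.2000 to its contributor — below 1 — so contributing 0 is dominant for every player. At the Nash equilibrium everyone keeps their 28, and the group total is 6 × 28 = 168.
Each contributed unit returns 1.200 to the group as a whole (0.2000 to each of 6 players), which exceeds 1, so the social optimum is full contribution: group total = 1.200 × 168 = 201.60.
Efficiency loss = 201.60 − 168 = 33.60.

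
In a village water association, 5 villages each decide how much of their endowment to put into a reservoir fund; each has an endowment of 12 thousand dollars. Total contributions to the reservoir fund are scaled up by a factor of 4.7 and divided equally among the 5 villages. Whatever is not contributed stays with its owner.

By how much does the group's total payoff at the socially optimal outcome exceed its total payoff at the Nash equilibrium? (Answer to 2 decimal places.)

222.00 thousand dollars

Each contributed unit returns 4.7/5 = 0.9400 to its contributor — below 1 — so contributing 0 is dominant for every player. At the Nash equilibrium everyone keeps their 12, and the group total is 5 × 12 = 60.
Each contributed unit returns 4.700 to the group as a whole (0.9400 to each of 5 players), which exceeds 1, so the social optimum is full contribution: group total = 4.700 × 60 = 282.00.
Efficiency loss = 282.00 − 60 = 222.00.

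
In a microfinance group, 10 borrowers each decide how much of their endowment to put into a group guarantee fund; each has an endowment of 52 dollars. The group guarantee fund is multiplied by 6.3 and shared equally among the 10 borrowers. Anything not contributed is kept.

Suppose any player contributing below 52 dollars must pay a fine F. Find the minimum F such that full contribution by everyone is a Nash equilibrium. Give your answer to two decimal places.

Given the others contribute fully, the best deviation is to contribute 0 (any partial contribution still incurs the fine and gives up units whose private return 0.6300 is below 1).
Deviating from 52 to 0 saves 52 dollars but forfeits the deviator's share of the drop in the group guarantee fund: 6.3/10 × 52 = 32.76.
So the deviation gain is 52 − 32.76 = 19.24, and the fine must be at least 19.24 dollars to wipe it out.

19.24 dollars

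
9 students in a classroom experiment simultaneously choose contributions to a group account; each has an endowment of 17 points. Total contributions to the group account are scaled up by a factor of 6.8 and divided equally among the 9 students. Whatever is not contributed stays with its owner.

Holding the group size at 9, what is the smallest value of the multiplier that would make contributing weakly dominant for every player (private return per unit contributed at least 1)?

9

A contributed unit returns (multiplier)/9 to its contributor.
This reaches 1 exactly when the multiplier is 9.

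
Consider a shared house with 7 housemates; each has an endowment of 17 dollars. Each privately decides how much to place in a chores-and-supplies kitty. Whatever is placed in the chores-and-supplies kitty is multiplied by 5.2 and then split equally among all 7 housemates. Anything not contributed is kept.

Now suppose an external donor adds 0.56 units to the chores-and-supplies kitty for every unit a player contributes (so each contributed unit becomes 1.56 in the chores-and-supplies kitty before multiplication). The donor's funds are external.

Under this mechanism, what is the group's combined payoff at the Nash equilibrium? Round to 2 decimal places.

Under the mechanism each unit contributed yields 5.2 × 1.56 / 7 = 1.1589 back to its contributor per unit of net cost, which exceeds 1, making full contribution the dominant choice for everyone.
So the Nash equilibrium is full contribution by all 7; the group earns 5.2 × 1.56 × 119 = 965.33.

965.33 dollars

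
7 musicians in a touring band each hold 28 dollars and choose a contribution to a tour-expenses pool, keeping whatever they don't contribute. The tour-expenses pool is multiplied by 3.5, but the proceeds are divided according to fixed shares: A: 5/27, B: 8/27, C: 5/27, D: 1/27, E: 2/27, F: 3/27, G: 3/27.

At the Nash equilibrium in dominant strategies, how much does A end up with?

46.15 dollars

A player with share s gets back 3.5·s per unit contributed, so full contribution is dominant for anyone with s > 1/3.5 = 0.2857 and zero contribution is dominant for anyone below.
Only B (8/27) clears that bar, contributing 28; the remaining 6 contribute 0. Total contributed: 28.
A keeps 28 and receives 3.5 × 28 × 5/27 = 18.15 from the tour-expenses pool, for a payoff of 46.15.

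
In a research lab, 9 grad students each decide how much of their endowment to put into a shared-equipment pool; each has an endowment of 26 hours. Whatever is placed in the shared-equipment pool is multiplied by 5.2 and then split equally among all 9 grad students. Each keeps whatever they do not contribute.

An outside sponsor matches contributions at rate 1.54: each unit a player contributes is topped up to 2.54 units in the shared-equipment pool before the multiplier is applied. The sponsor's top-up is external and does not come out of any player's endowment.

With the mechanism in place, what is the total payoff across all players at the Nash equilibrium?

With the mechanism, a contributed unit returns 5.2 × 2.54 / 9 = 1.4676 per unit of net cost to the contributor — now above 1 — so contributing fully is weakly dominant for every player.
At the Nash equilibrium everyone contributes 26. Group total payoff = 5.2 × 2.54 × 234 = 3090.67.

3090.67 hours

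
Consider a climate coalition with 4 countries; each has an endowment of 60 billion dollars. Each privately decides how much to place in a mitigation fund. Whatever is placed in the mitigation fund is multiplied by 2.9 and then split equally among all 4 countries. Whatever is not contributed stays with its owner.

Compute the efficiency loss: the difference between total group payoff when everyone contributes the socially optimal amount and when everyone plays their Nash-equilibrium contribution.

456.00 billion dollars

Each contributed unit returns 2.9/4 = 0.7250 to its contributor — below 1 — so contributing 0 is dominant for every player. At the Nash equilibrium everyone keeps their 60, and the group total is 4 × 60 = 240.
Each contributed unit returns 2.900 to the group as a whole (0.7250 to each of 4 players), which exceeds 1, so the social optimum is full contribution: group total = 2.900 × 240 = 696.00.
Efficiency loss = 696.00 − 240 = 456.00.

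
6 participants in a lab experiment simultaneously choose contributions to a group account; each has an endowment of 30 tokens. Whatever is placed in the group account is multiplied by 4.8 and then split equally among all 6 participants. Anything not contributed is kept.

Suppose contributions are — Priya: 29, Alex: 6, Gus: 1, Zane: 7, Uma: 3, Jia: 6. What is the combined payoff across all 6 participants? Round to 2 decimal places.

Total contributed: 29 + 6 + 1 + 7 + 3 + 6 = 52; total kept: 6 × 30 − 52 = 128.
The group account pays out 4.8 × 52 = 249.60 in aggregate.
Group total = 128 + 249.60 = 377.60.

377.60 tokens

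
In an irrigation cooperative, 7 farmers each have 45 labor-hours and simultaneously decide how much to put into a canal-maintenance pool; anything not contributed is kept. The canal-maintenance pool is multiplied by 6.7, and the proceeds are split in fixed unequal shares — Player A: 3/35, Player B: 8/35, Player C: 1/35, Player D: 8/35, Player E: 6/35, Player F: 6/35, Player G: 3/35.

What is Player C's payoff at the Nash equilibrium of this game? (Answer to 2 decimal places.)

Player j's private return per contributed unit is 6.7 × (j's share). Contributing is weakly dominant for j when that share is at least 1/6.7 = 0.1493, and contributing 0 is dominant otherwise.
Player B, Player D, Player E and Player F are above the threshold, contributing 45 each; the remaining 3 contribute 0. Total contributed: 180.
Player C keeps 45 and receives 6.7 × 180 × 1/35 = 34.46 from the canal-maintenance pool, for a payoff of 79.46.

79.46 labor-hours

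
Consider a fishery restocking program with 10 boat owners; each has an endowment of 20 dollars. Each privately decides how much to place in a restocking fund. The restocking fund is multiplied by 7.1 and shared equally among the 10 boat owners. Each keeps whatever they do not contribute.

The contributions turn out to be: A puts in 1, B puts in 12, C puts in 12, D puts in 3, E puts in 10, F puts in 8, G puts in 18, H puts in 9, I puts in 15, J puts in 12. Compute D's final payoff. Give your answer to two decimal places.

Total contributed: 1 + 12 + 12 + 3 + 10 + 8 + 18 + 9 + 15 + 12 = 100.
Each receives 7.1 × 100 / 10 = 71.00 from the restocking fund.
D keeps 20 − 3 = 17, so D's payoff is 17 + 71.00 = 88.00.

88.00 dollars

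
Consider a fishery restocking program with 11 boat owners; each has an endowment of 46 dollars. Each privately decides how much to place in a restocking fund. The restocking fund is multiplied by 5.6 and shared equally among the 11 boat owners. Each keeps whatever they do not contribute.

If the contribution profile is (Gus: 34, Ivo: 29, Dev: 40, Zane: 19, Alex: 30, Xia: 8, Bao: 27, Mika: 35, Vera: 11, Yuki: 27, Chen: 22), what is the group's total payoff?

1803.20 dollars

Total contributed: 34 + 29 + 40 + 19 + 30 + 8 + 27 + 35 + 11 + 27 + 22 = 282; total kept: 11 × 46 − 282 = 224.
The restocking fund pays out 5.6 × 282 = 1579.20 in aggregate.
Group total = 224 + 1579.20 = 1803.20.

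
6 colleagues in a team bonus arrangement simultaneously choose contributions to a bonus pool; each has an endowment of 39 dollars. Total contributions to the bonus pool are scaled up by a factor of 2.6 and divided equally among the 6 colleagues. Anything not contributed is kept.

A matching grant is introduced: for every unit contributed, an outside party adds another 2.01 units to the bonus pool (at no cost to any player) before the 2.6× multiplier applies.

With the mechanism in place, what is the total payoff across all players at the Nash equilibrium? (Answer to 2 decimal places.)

1831.28 dollars

With the mechanism, a contributed unit returns 2.6 × 3.01 / 6 = 1.3043 per unit of net cost to the contributor — now above 1 — so contributing fully is weakly dominant for every player.
At the Nash equilibrium everyone contributes 39. Group total payoff = 2.6 × 3.01 × 234 = 1831.28.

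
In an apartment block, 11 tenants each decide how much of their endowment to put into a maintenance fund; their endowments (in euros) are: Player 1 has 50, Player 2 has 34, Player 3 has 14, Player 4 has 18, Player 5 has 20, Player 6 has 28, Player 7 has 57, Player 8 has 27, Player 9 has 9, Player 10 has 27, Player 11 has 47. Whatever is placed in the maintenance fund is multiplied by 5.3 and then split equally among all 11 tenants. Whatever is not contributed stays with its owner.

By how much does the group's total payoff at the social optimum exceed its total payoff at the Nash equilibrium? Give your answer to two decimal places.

1423.30 euros

The private return per contributed unit is 5.3/11 = 0.4818 < 1 for every player regardless of endowment, so the Nash equilibrium is zero contribution and the group total is Σ E_j = 50 + 34 + 14 + 18 + 20 + 28 + 57 + 27 + 9 + 27 + 47 = 331.
Each contributed unit returns 5.300 to the group, so the social optimum is full contribution by everyone: group total = 5.300 × 331 = 1754.30.
Efficiency loss = (5.300 − 1) × 331 = 1423.30.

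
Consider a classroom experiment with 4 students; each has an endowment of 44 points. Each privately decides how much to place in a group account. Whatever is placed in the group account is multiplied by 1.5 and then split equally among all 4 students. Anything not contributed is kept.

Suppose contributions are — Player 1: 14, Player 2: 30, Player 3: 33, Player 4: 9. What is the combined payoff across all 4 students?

Total contributed: 14 + 30 + 33 + 9 = 86; total kept: 4 × 44 − 86 = 90.
The group account pays out 1.5 × 86 = 129.00 in aggregate.
Group total = 90 + 129.00 = 219.00.

219.00 points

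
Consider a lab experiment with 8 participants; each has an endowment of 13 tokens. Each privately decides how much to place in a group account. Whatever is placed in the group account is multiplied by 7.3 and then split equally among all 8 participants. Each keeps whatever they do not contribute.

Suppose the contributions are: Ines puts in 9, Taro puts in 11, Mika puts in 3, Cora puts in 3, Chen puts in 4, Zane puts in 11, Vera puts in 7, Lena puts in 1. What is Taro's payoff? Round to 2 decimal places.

Total contributed: 9 + 11 + 3 + 3 + 4 + 11 + 7 + 1 = 49.
Each receives 7.3 × 49 / 8 = 44.71 from the group account.
Taro keeps 13 − 11 = 2, so Taro's payoff is 2 + 44.71 = 46.71.

46.71 tokens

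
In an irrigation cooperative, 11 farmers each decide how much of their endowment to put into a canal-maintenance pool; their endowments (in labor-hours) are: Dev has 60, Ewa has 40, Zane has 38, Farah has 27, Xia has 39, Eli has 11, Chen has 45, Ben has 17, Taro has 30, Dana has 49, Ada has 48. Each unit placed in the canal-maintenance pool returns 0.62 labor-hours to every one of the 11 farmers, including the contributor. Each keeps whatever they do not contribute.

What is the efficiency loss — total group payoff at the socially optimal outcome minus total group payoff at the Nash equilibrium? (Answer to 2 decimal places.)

2351.28 labor-hours

The private return per contributed unit is 0.62 < 1 for everyone, so the Nash equilibrium is zero contribution and the group total is Σ E_j = 60 + 40 + 38 + 27 + 39 + 11 + 45 + 17 + 30 + 49 + 48 = 404.
Each contributed unit returns 6.820 to the group, so the social optimum is full contribution by everyone: group total = 6.820 × 404 = 2755.28.
Efficiency loss = (6.820 − 1) × 404 = 2351.28.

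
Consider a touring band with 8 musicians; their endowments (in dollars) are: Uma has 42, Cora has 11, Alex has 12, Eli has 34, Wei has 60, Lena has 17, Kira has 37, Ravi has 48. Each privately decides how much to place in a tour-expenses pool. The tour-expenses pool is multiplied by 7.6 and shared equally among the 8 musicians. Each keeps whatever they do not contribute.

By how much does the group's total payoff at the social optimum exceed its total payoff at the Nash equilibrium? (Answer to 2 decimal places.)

1722.60 dollars

The private return per contributed unit is 7.6/8 = 0.9500 < 1 for every player regardless of endowment, so the Nash equilibrium is zero contribution and the group total is Σ E_j = 42 + 11 + 12 + 34 + 60 + 17 + 37 + 48 = 261.
Each contributed unit returns 7.600 to the group, so the social optimum is full contribution by everyone: group total = 7.600 × 261 = 1983.60.
Efficiency loss = (7.600 − 1) × 261 = 1722.60.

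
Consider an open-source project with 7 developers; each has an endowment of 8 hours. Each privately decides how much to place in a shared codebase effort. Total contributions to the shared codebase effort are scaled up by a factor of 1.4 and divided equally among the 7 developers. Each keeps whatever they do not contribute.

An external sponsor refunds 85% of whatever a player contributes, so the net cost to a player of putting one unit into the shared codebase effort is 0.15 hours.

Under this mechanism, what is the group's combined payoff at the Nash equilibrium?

126.00 hours

With the mechanism, a contributed unit returns (1.4/7) / 0.15 = 1.3333 per unit of net cost to the contributor — now above 1 — so contributing fully is weakly dominant for every player.
At the Nash equilibrium everyone contributes 8. Group total payoff = 7 × (8 × 0.85 + 1.4 × 8) = 126.00.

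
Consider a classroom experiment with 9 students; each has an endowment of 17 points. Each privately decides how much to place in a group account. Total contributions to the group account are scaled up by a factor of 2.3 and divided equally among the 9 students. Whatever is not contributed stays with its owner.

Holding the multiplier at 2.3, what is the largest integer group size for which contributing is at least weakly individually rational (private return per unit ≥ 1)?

Private return per unit is 2.3/(group size), which is ≥ 1 whenever the group size is ≤ 2.3.
The largest such integer is 2.

2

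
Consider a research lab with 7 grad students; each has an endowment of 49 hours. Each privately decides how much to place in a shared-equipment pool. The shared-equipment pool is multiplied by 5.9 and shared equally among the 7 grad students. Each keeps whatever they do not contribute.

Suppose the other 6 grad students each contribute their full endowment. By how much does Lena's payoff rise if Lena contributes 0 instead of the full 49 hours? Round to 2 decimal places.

Switching from a contribution of 49 to 0 lets Lena keep an extra 49 hours, but lowers the shared-equipment pool by 49, which costs Lena their own share of that drop: 5.9/7 × 49 = 41.30.
Net gain = 49 − 41.30 = 7.70. The private return per contributed unit (0.8429) is below 1, so free-riding is indeed the best response regardless of what the others do.

7.70 hours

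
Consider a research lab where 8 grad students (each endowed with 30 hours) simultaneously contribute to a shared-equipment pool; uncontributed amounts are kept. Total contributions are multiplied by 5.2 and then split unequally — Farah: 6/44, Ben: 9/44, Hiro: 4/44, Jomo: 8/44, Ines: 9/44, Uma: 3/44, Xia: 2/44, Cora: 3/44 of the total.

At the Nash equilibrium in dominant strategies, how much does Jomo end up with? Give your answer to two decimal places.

For player j, contributing a unit is worthwhile iff 5.2 × (j's share) ≥ 1, i.e. iff j's share is at least 0.1923.
Ben and Ines are above the threshold, contributing 30 each; the remaining 6 contribute 0. Total contributed: 60.
Jomo keeps 30 and receives 5.2 × 60 × 8/44 = 56.73 from the shared-equipment pool, for a payoff of 86.73.

86.73 hours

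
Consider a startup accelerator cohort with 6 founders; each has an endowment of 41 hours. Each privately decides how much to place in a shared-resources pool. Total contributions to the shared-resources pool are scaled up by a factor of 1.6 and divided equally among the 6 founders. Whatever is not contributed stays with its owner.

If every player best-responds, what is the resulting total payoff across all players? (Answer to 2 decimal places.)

Each contributed unit returns 1.6/6 = 0.2667 to its contributor — below 1 — so contributing 0 is dominant for every player. At the Nash equilibrium everyone keeps their 41, and the group total is 6 × 41 = 246.

246.00 hours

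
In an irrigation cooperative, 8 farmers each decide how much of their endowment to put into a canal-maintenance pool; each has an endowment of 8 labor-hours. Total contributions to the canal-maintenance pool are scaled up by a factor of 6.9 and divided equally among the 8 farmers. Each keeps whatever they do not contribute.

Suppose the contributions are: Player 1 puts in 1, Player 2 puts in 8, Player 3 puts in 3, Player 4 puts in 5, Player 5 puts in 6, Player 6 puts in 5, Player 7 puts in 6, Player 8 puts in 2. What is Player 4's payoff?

Total contributed: 1 + 8 + 3 + 5 + 6 + 5 + 6 + 2 = 36.
Each receives 6.9 × 36 / 8 = 31.05 from the canal-maintenance pool.
Player 4 keeps 8 − 5 = 3, so Player 4's payoff is 3 + 31.05 = 34.05.

34.05 labor-hours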